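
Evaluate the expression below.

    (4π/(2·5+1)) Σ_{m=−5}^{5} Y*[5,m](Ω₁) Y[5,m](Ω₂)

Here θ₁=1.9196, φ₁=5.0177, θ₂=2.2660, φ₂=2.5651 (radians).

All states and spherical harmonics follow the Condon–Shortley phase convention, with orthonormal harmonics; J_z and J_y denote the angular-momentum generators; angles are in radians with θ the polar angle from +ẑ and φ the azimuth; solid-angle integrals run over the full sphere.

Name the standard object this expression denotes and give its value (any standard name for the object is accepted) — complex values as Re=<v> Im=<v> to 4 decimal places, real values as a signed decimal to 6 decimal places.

This sum is the spherical-harmonic addition theorem: it equals the Legendre polynomial P_l(cos γ) of the angle γ between the two directions.
Term-by-term m-sum for l=5 (normalisation 4π/11 = 1.142397):
  term(m=-5) = +0.040245-0.012598i   from Y*(Ω₁)=+0.339901-0.015047i, Y(Ω₂)=+0.119807-0.031760i
  term(m=-4) = -0.118529-0.048117i   from Y*(Ω₁)=-0.134005-0.367619i, Y(Ω₂)=+0.219280-0.242492i
  term(m=-3) = +0.002957+0.005463i   from Y*(Ω₁)=-0.011679+0.008969i, Y(Ω₂)=+0.066656-0.416531i
  term(m=-2) = -0.009411+0.048205i   from Y*(Ω₁)=-0.272251-0.190534i, Y(Ω₂)=-0.059973-0.135089i
  term(m=-1) = -0.024096+0.019847i   from Y*(Ω₁)=-0.031558+0.100131i, Y(Ω₂)=+0.249287+0.162078i
  term(m=+0) = -0.071662-0.000000i   from Y*(Ω₁)=-0.307092-0.000000i, Y(Ω₂)=+0.233356+0.000000i
  term(m=+1) = -0.024096-0.019847i   from Y*(Ω₁)=+0.031558+0.100131i, Y(Ω₂)=-0.249287+0.162078i
  term(m=+2) = -0.009411-0.048205i   from Y*(Ω₁)=-0.272251+0.190534i, Y(Ω₂)=-0.059973+0.135089i
  term(m=+3) = +0.002957-0.005463i   from Y*(Ω₁)=+0.011679+0.008969i, Y(Ω₂)=-0.066656-0.416531i
  term(m=+4) = -0.118529+0.048117i   from Y*(Ω₁)=-0.134005+0.367619i, Y(Ω₂)=+0.219280+0.242492i
  term(m=+5) = +0.040245+0.012598i   from Y*(Ω₁)=-0.339901-0.015047i, Y(Ω₂)=-0.119807-0.031760i
Total Σ_m = -0.289331+0.000000i. Multiply by 1.142397: -0.330531+0.000000i. P_5(cos γ) = -0.330531

Legendre polynomial (addition theorem), -0.330531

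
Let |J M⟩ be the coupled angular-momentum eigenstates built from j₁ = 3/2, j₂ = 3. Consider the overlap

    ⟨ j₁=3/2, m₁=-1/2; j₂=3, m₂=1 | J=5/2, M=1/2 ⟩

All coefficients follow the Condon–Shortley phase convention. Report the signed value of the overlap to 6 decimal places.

triangle: 2!×1!×4!/8! = 48/40320
(j±m)!: 1!×2!×4!×2!×3!×2! = 1152
prefactor² = (2J+1)×Δ×N² = 288/35
  k=1: −1/(1!×1!×1!×3!×0!×1!) = -1/6
  k=2: +1/(2!×0!×0!×2!×1!×2!) = 1/8
Σ = -1/24  ⇒  CG² = 288/35×(-1/24)² = 1/70
CG = −√(1/70) = -0.119523

−√(1/70) ≈ -0.119523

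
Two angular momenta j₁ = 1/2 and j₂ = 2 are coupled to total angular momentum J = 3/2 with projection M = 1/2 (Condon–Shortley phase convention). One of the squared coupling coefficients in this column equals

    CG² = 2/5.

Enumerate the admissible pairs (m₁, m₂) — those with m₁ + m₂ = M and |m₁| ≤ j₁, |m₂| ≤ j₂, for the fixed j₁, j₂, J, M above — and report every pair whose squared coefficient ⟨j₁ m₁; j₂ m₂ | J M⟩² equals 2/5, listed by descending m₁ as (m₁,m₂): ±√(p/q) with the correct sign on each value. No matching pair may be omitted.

(1/2,0): +√(2/5)

Admissible pairs with m₁+m₂ = M = 1/2: (-1/2,1), (1/2,0)
  (m₁,m₂)=(1/2,0): CG² = 2/5, CG = +√(2/5)   ← matches the target
  (m₁,m₂)=(-1/2,1): CG² = 3/5, CG = −√(3/5)
Pairs with CG² = 2/5: (1/2,0): +√(2/5)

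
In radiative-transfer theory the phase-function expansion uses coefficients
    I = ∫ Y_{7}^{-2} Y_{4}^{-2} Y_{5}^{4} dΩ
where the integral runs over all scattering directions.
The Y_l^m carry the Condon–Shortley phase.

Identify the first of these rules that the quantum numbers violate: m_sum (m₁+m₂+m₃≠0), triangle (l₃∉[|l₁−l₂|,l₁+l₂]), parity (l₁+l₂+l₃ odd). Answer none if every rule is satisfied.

Σmᵢ = 0  ✓
l₃∈[|l₁−l₂|,l₁+l₂]=[3,11], have l₃=5  ✓
Σlᵢ = 16 ⇒ even  ✓

none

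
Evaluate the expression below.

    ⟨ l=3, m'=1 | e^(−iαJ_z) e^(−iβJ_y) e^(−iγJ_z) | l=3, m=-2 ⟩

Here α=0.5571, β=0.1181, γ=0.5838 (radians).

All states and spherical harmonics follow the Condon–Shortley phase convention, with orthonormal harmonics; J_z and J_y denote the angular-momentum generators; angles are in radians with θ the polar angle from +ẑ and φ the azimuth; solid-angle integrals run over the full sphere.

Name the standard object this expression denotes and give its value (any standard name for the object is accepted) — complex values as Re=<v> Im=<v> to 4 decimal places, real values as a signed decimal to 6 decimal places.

Wigner D-matrix element, Re=-0.0011 Im=-0.0007

This is a Wigner D-matrix element — the rotation-matrix element ⟨l m'| R(α,β,γ) |l m⟩ in the angular-momentum basis.
D^3_{1,-2}(0.5571,0.1181,0.5838) = e^{-i·1·0.5571}·d^3_{1,-2}(0.1181)·e^{-i·-2·0.5838}. Compute d first:
c=cos(0.118100/2)=0.998257, s=sin(0.118100/2)=0.059016; N=√[24·2·1·120]=75.894664
The bounds max(0,m−m')=0 and min(l+m,l−m')=1 give 2 terms
  k=0: (−1)^3·75.8947/(12)·0.9983^3·0.0590^3 = -0.001293
  k=1: (−1)^4·75.8947/(24)·0.9983^1·0.0590^5 = +0.000002
d^3_{1,-2}(0.1181) = -0.001293 +0.000002 = -0.001291
Phases: e^{-i·(1)·0.5571}=+0.848792-0.528727i, e^{-i·(-2)·0.5838}=+0.392360+0.919812i ⇒ D=-0.001058-0.000740i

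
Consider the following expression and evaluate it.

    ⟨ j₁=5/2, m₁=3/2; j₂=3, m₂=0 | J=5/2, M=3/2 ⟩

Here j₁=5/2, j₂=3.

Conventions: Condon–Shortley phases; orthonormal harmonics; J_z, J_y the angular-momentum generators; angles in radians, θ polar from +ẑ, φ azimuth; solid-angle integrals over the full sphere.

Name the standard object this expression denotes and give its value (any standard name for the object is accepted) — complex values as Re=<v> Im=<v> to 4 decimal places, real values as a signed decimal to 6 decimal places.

Clebsch–Gordan coefficient, −√(7/30) ≈ -0.483046

This is a Clebsch–Gordan (vector-coupling) coefficient.
√[6·3!2!3!/9! · 4!1!3!3!4!1!] = √(864/35)
  +(−1)^0/∏(0,3,1,3,1,0)! = 1/36  (running 1/36)
  +(−1)^1/∏(1,2,0,2,2,1)! = -1/8  (running -7/72)
⟨..|..⟩ = √(864/35)·(-7/72) = -0.483046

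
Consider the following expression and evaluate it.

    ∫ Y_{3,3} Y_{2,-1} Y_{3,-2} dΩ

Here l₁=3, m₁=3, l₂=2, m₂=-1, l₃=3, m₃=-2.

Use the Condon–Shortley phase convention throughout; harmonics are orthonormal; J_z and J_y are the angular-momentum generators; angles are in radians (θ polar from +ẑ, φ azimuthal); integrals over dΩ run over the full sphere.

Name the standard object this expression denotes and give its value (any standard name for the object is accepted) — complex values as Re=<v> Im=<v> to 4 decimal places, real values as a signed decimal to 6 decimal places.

Gaunt coefficient, -0.210261

This is a Gaunt coefficient — the integral of a triple product of spherical harmonics over the sphere.
Checks pass: Σm=0; 8 even; l₃=3∈[1,5].
(2·3+1)(2·2+1)(2·3+1) = 245
Δ: 2! 4! 2! / 9! → 1/3780
sum: t=0:+1/24 t=1:−1/4 t=2:+1/24 = -1/6
3j²(3 2 3; 0 0 0) = Δ·Π!·Σ² = 4/105  (sign +1)
sum: t=0:+1/48 = 1/48
3j²(3 2 3; 3 -1 -2) = Δ·Π!·Σ² = 5/84  (sign -1)
combine: 4πI² = 245·4/105·5/84 = 5/9
take √, sign -1: I = -0.21026104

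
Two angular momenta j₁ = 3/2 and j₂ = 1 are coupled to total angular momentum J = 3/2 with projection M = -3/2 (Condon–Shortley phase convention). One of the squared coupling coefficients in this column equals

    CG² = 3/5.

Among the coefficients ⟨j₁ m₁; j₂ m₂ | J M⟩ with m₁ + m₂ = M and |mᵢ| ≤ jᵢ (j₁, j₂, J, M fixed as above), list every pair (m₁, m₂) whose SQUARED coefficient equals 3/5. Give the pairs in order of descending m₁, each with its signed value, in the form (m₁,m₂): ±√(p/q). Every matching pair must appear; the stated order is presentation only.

(-3/2,0): −√(3/5)

Admissible pairs with m₁+m₂ = M = -3/2: (-3/2,0), (-1/2,-1)
  (m₁,m₂)=(-1/2,-1): CG² = 2/5, CG = +√(2/5)
  (m₁,m₂)=(-3/2,0): CG² = 3/5, CG = −√(3/5)   ← matches the target
Pairs with CG² = 3/5: (-3/2,0): −√(3/5)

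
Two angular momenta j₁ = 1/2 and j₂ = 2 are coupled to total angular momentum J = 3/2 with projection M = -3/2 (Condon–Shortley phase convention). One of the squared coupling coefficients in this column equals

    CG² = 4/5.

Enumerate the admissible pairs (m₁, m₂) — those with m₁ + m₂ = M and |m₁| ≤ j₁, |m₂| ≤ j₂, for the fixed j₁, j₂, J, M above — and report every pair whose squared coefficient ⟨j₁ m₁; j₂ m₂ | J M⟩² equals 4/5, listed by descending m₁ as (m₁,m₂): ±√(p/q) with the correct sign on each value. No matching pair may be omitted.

Admissible pairs with m₁+m₂ = M = -3/2: (-1/2,-1), (1/2,-2)
  (m₁,m₂)=(1/2,-2): CG² = 4/5, CG = +√(4/5)   ← matches the target
  (m₁,m₂)=(-1/2,-1): CG² = 1/5, CG = −√(1/5)
Pairs with CG² = 4/5: (1/2,-2): +√(4/5)

(1/2,-2): +√(4/5)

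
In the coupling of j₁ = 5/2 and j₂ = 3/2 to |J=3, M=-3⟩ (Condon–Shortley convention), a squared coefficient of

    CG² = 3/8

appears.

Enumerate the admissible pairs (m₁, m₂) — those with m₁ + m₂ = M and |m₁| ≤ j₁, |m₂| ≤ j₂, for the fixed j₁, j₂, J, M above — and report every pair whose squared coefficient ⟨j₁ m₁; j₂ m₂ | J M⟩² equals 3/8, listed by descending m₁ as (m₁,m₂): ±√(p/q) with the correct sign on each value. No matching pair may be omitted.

(-3/2,-3/2): +√(3/8)

Admissible pairs with m₁+m₂ = M = -3: (-5/2,-1/2), (-3/2,-3/2)
  (m₁,m₂)=(-3/2,-3/2): CG² = 3/8, CG = +√(3/8)   ← matches the target
  (m₁,m₂)=(-5/2,-1/2): CG² = 5/8, CG = −√(5/8)
Pairs with CG² = 3/8: (-3/2,-3/2): +√(3/8)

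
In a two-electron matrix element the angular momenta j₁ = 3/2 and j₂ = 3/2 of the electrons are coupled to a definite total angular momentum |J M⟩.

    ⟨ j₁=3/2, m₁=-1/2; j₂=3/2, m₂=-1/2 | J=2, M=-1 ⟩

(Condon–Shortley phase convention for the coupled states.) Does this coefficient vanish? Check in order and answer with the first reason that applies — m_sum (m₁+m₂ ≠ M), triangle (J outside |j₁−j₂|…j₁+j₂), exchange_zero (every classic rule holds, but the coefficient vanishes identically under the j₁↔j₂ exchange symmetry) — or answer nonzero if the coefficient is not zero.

exchange_zero

m-sum: m₁+m₂ = -1/2+(-1/2) = -1, M = -1  ✓
triangle: |j₁−j₂| = 0 ≤ J = 2 ≤ j₁+j₂ = 3  ✓
exchange: j₁=j₂ and m₁=m₂, and (−1)^(j₁+j₂−J) = (−1)^1 = −1 forces ⟨j₁m₁;j₂m₂|JM⟩ = −⟨j₂m₂;j₁m₁|JM⟩ = −⟨j₁m₁;j₂m₂|JM⟩ ⇒ the coefficient vanishes identically
Racah sum check: Σ_k collapses to 0 ⇒ CG = 0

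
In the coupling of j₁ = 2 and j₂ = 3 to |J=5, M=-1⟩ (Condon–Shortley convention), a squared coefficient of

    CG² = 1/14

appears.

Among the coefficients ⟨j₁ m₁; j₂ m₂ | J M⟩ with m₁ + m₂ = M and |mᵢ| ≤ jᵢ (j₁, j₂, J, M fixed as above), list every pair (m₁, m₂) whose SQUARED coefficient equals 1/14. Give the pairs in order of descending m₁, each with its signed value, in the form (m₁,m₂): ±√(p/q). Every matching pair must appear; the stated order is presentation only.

Admissible pairs with m₁+m₂ = M = -1: (-2,1), (-1,0), (0,-1), (1,-2), (2,-3)
  (m₁,m₂)=(2,-3): CG² = 1/210, CG = +√(1/210)
  (m₁,m₂)=(1,-2): CG² = 4/35, CG = +√(4/35)
  (m₁,m₂)=(0,-1): CG² = 3/7, CG = +√(3/7)
  (m₁,m₂)=(-1,0): CG² = 8/21, CG = +√(8/21)
  (m₁,m₂)=(-2,1): CG² = 1/14, CG = +√(1/14)   ← matches the target
Pairs with CG² = 1/14: (-2,1): +√(1/14)

(-2,1): +√(1/14)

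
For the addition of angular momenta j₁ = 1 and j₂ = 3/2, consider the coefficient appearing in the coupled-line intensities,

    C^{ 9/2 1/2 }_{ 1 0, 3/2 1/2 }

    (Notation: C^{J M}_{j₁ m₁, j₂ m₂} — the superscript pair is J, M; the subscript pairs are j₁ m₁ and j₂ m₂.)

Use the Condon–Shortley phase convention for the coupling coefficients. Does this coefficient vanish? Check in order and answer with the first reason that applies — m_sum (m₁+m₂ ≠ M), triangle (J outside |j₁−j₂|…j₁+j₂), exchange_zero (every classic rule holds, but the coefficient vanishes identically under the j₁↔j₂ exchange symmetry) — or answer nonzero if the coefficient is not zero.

triangle

m-sum: m₁+m₂ = 0+1/2 = 1/2, M = 1/2  ✓
triangle: need |j₁−j₂| ≤ J ≤ j₁+j₂, i.e. J ∈ [1/2, 5/2]; J = 9/2 is outside ✗ ⇒ coefficient is 0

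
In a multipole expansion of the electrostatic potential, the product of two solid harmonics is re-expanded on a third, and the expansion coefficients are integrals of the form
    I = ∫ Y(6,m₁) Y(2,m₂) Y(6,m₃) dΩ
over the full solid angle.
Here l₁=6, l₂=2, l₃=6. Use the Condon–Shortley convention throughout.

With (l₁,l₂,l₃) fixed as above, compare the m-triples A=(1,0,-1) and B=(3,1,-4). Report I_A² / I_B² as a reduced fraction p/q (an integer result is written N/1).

Shared (l₁,l₂,l₃)=(6,2,6): N and (l;000)² cancel in I_A²/I_B².
A: Δ = 2!·10!·2!/15! = 1/90090; Racah Σ t=0..2: t=0:+1/57600 t=1:−1/17280 t=2:+1/120960 = -13/403200; ⇒ 3j(6 2 6; 1 0 -1)² = 13/770, sgn +1
B: Δ = 2!·10!·2!/15! = 1/90090; Racah Σ t=1..2: t=1:−1/161280 t=2:+1/725760 = -1/207360; ⇒ 3j(6 2 6; 3 1 -4)² = 7/286, sgn -1
I_A²/I_B² = (13/770)/(7/286) = 169/245

169/245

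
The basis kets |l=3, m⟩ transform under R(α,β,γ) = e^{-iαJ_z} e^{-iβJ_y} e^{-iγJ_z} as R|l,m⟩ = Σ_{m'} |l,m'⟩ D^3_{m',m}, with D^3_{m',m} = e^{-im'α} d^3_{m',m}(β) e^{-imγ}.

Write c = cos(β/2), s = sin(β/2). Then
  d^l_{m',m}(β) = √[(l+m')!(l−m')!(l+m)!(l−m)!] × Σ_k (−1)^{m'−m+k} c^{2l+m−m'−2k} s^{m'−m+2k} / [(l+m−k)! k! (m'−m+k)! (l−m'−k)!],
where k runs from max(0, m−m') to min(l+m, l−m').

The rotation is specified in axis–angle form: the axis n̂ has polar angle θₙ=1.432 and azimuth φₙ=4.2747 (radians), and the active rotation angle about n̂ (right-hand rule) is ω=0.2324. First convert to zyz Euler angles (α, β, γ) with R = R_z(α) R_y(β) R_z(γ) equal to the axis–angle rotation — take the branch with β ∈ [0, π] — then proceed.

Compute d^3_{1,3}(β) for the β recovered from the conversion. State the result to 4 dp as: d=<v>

d=0.0497

Axis–angle → zyz. n̂ = (sinθₙcosφₙ, sinθₙsinφₙ, cosθₙ) = (-0.419771, -0.897023, +0.138351), ω = 0.2324.
R = I cosω + sinω [n̂]ₓ + (1−cosω) n̂n̂ᵀ gives
  R = [+0.977854, -0.021741, -0.208158; +0.041987, +0.994748, +0.093343; +0.205035, -0.100015, +0.973631]
β = atan2(√(R₁₃²+R₂₃²), R₃₃) = 0.230155; α = atan2(R₂₃, R₁₃) mod 2π = 2.720051; γ = atan2(R₃₂, −R₃₁) mod 2π = 3.595429
d^3_{1,3}(β=0.2302) via the finite sum:
With c≡cos(β/2)=0.993386 and s≡sin(β/2)=0.114824, N=[24·2·720·1]^{1/2}=185.903201
Admissible k: 2..2 (factorial args all ≥0)
  k=2: (−1)^0·185.9032/(48)·0.9934^4·0.1148^2 = +0.049726
d^3_{1,3}(0.2302) = +0.049726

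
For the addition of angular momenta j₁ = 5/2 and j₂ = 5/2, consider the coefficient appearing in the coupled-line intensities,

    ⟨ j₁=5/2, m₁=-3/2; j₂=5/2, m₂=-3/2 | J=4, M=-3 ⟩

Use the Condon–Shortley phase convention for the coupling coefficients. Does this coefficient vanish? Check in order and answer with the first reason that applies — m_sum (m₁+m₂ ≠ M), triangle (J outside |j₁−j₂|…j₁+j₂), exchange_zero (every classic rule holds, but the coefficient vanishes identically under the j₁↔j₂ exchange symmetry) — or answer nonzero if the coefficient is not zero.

m-sum: m₁+m₂ = -3/2+(-3/2) = -3, M = -3  ✓
triangle: |j₁−j₂| = 0 ≤ J = 4 ≤ j₁+j₂ = 5  ✓
exchange: j₁=j₂ and m₁=m₂, and (−1)^(j₁+j₂−J) = (−1)^1 = −1 forces ⟨j₁m₁;j₂m₂|JM⟩ = −⟨j₂m₂;j₁m₁|JM⟩ = −⟨j₁m₁;j₂m₂|JM⟩ ⇒ the coefficient vanishes identically
Racah sum check: Σ_k collapses to 0 ⇒ CG = 0

exchange_zero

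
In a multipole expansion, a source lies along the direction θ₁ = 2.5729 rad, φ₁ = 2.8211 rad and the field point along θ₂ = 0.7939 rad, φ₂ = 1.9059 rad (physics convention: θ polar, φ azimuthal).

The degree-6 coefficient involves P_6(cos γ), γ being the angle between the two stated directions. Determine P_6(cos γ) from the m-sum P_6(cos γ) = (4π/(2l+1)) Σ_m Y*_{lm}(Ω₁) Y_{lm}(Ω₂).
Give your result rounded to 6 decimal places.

Summing Y*_{l m}(θ₁,φ₁)·Y_{l m}(θ₂,φ₂) over m ∈ [−6, 6]; prefactor 4π/(2·6+1) = 0.966644:
  m=-6: Y*=-0.004065-0.011061i  Y=+0.027045+0.057473i  product +0.000526-0.000533i
  m=-5: Y*=-0.002022-0.063837i  Y=-0.215139+0.022613i  product +0.001879+0.013688i
  m=-4: Y*=+0.058205-0.195888i  Y=+0.092828-0.395776i  product -0.072125-0.041220i
  m=-3: Y*=+0.235970-0.338113i  Y=+0.336461+0.213524i  product +0.151590-0.063376i
  m=-2: Y*=+0.367550-0.274220i  Y=-0.016206+0.012845i  product -0.002434+0.009165i
  m=-1: Y*=+0.059443-0.019731i  Y=+0.120098+0.344875i  product +0.013944+0.018131i
  m=+0: Y*=-0.417279-0.000000i  Y=-0.130980+0.000000i  product +0.054655+0.000000i
  m=+1: Y*=-0.059443-0.019731i  Y=-0.120098+0.344875i  product +0.013944-0.018131i
  m=+2: Y*=+0.367550+0.274220i  Y=-0.016206-0.012845i  product -0.002434-0.009165i
  m=+3: Y*=-0.235970-0.338113i  Y=-0.336461+0.213524i  product +0.151590+0.063376i
  m=+4: Y*=+0.058205+0.195888i  Y=+0.092828+0.395776i  product -0.072125+0.041220i
  m=+5: Y*=+0.002022-0.063837i  Y=+0.215139+0.022613i  product +0.001879-0.013688i
  m=+6: Y*=-0.004065+0.011061i  Y=+0.027045-0.057473i  product +0.000526+0.000533i
Σ over m = +0.241414+0.000000i; ×(4π/13) → +0.233361+0.000000i. Real part: 0.233361

0.233361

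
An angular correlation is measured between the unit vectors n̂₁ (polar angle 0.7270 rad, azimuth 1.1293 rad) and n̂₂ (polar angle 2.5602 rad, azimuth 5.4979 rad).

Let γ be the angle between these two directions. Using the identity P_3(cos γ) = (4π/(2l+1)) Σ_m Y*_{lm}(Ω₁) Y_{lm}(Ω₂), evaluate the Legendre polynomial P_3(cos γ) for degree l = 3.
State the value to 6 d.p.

Addition theorem: P_3(cos γ) = (4π/7) Σ_m Y*_{lm}(Ω₁) Y_{lm}(Ω₂), m = −3…3:
  m=-3: (-0.11880 - 0.02987j) × (-0.04885 + 0.04888j) = 0.00726 - 0.00435j  (running Σ = 0.00726 - 0.00435j)
  m=-2: (-0.21414 + 0.26062j) × (-0.00006 - 0.25759j) = 0.06715 + 0.05515j  (running Σ = 0.07441 + 0.05080j)
  m=-1: (0.16441 + 0.34788j) × (0.31278 + 0.31271j) = -0.05736 + 0.16022j  (running Σ = 0.01705 + 0.21102j)
  m=0: (-0.05818 + 0.00000j) × (-0.15342 + 0.00000j) = 0.00893 + 0.00000j  (running Σ = 0.02598 + 0.21102j)
  m=1: (-0.16441 + 0.34788j) × (-0.31278 + 0.31271j) = -0.05736 - 0.16022j  (running Σ = -0.03138 + 0.05080j)
  m=2: (-0.21414 - 0.26062j) × (-0.00006 + 0.25759j) = 0.06715 - 0.05515j  (running Σ = 0.03576 - 0.00435j)
  m=3: (0.11880 - 0.02987j) × (0.04885 + 0.04888j) = 0.00726 + 0.00435j  (running Σ = 0.04303 + 0.00000j)
Σ over m = 0.04303 + 0.00000j; ×(4π/7) → 0.07724 + 0.00000j. Real part: 0.077239

0.077239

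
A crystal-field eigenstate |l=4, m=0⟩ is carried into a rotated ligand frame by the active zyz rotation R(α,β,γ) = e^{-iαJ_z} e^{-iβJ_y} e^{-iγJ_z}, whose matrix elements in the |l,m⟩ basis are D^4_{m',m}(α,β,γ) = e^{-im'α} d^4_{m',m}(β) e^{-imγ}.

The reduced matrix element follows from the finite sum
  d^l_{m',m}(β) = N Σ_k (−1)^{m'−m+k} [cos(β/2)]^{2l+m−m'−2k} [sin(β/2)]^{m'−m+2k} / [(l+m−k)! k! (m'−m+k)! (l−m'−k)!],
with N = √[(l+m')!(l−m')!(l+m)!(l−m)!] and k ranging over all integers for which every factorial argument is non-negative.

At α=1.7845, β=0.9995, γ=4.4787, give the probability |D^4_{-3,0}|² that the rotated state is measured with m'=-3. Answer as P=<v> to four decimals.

P=0.2266

Split into d^4_{-3,0}(β=0.9995) × two z-phases.
c=cos(0.999500/2)=0.877702, s=sin(0.999500/2)=0.479206; N=√[1·5040·24·24]=1703.830978
k∈{3,4} keeps every argument non-negative
  k=3: (−1)^0·1703.8310/(144)·0.8777^5·0.4792^3 = +0.678215
  k=4: (−1)^1·1703.8310/(144)·0.8777^3·0.4792^5 = -0.202170
d^4_{-3,0}(0.9995) = +0.678215 -0.202170 = +0.476045
|D^4_{-3,0}|² = |d^4_{-3,0}(β)|² = (+0.476045)² = 0.226619 (the z-rotation phases have unit modulus)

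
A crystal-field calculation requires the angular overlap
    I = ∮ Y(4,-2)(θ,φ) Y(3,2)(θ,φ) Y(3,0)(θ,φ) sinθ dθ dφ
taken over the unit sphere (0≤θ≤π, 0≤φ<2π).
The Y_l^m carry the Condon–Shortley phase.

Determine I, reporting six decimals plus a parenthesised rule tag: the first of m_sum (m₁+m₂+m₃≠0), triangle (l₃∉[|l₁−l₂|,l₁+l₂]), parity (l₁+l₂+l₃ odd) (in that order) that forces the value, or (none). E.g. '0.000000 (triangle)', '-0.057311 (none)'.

m-sum 0 ✓  L=10 even ✓  1≤3≤7 ✓
Π(2lᵢ+1) = 9×7×7 = 441
triangle coeff Δ(4,3,3) = 1/34650
Σ_t [1,3]: t=1:−1/72 t=2:+1/16 t=3:−1/72 = 5/144
(3j)²=2/77 [(4 3 3; 0 0 0)], sign=-1
Σ_t [3,4]: t=3:−1/72 t=4:+1/96 = -1/288
(3j)²=1/462 [(4 3 3; -2 2 0)], sign=+1
⇒ 4πI² = 3/121
I = (-1)√(3/121/(4π)) = -0.04441841
No selection rule forces the value: the integral is nonzero (none).

-0.044418 (none)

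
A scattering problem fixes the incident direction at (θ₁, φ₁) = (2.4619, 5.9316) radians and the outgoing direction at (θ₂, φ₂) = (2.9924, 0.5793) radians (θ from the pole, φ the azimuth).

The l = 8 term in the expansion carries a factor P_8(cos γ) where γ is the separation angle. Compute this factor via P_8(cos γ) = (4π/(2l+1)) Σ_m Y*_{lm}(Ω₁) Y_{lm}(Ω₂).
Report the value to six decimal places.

-0.145541

Term-by-term m-sum for l=8 (normalisation 4π/17 = 0.739198):
  term(m=-8) = 0.00000 - 0.00000j   from Y*(Ω₁)=-0.01188 - 0.00406j, Y(Ω₂)=-0.00000 + 0.00000j
  term(m=-7) = 0.00000 - 0.00000j   from Y*(Ω₁)=0.04831 + 0.03911j, Y(Ω₂)=0.00000 - 0.00000j
  term(m=-6) = 0.00001 + 0.00001j   from Y*(Ω₁)=-0.09615 - 0.16087j, Y(Ω₂)=-0.00005 + 0.00002j
  term(m=-5) = -0.00001 + 0.00026j   from Y*(Ω₁)=0.07011 + 0.37029j, Y(Ω₂)=0.00066 + 0.00017j
  term(m=-4) = -0.00249 + 0.00164j   from Y*(Ω₁)=0.07830 - 0.47181j, Y(Ω₂)=-0.00423 - 0.00457j
  term(m=-3) = -0.01032 - 0.00375j   from Y*(Ω₁)=-0.12847 + 0.22645j, Y(Ω₂)=0.00702 + 0.04159j
  term(m=-2) = 0.01259 + 0.04206j   from Y*(Ω₁)=-0.16635 + 0.14101j, Y(Ω₂)=0.08065 - 0.18445j
  term(m=-1) = -0.13665 + 0.18357j   from Y*(Ω₁)=0.35846 - 0.13149j, Y(Ω₂)=-0.50158 + 0.32812j
  term(m=+0) = 0.07685 + 0.00000j   from Y*(Ω₁)=0.10366 + 0.00000j, Y(Ω₂)=0.74138 + 0.00000j
  term(m=+1) = -0.13665 - 0.18357j   from Y*(Ω₁)=-0.35846 - 0.13149j, Y(Ω₂)=0.50158 + 0.32812j
  term(m=+2) = 0.01259 - 0.04206j   from Y*(Ω₁)=-0.16635 - 0.14101j, Y(Ω₂)=0.08065 + 0.18445j
  term(m=+3) = -0.01032 + 0.00375j   from Y*(Ω₁)=0.12847 + 0.22645j, Y(Ω₂)=-0.00702 + 0.04159j
  term(m=+4) = -0.00249 - 0.00164j   from Y*(Ω₁)=0.07830 + 0.47181j, Y(Ω₂)=-0.00423 + 0.00457j
  term(m=+5) = -0.00001 - 0.00026j   from Y*(Ω₁)=-0.07011 + 0.37029j, Y(Ω₂)=-0.00066 + 0.00017j
  term(m=+6) = 0.00001 - 0.00001j   from Y*(Ω₁)=-0.09615 + 0.16087j, Y(Ω₂)=-0.00005 - 0.00002j
  term(m=+7) = 0.00000 + 0.00000j   from Y*(Ω₁)=-0.04831 + 0.03911j, Y(Ω₂)=-0.00000 - 0.00000j
  term(m=+8) = 0.00000 + 0.00000j   from Y*(Ω₁)=-0.01188 + 0.00406j, Y(Ω₂)=-0.00000 - 0.00000j
Σ over m = -0.19689 - 0.00000j; ×(4π/17) → -0.14554 - 0.00000j. Real part: -0.145541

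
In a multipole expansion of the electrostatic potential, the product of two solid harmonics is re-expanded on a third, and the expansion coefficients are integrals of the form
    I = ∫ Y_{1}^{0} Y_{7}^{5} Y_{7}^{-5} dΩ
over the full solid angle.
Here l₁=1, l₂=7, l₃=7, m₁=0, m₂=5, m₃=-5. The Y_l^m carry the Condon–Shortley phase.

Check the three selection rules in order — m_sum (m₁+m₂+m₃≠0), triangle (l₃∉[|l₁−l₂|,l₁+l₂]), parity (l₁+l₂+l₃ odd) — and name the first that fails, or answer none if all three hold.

parity

m₁+m₂+m₃ = 0 + 5 − 5 = 0  ✓
triangle: |1−7|=6 ≤ l₃=7 ≤ 1+7=8  ✓
parity: l₁+l₂+l₃ = 15 is odd  ✗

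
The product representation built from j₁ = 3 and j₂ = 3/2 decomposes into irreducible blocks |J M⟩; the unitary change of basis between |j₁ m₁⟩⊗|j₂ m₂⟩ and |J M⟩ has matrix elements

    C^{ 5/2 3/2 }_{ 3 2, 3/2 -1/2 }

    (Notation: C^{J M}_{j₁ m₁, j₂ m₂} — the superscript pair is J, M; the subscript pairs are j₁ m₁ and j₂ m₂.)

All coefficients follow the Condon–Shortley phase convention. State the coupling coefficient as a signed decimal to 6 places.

+√(1/14) ≈ +0.267261

√[6·2!4!1!/8! · 5!1!1!2!4!1!] = √(288/7)
  +(−1)^0/∏(0,2,1,1,3,0)! = 1/12  (running 1/12)
  +(−1)^1/∏(1,1,0,0,4,1)! = -1/24  (running 1/24)
⟨..|..⟩ = √(288/7)·(1/24) = +0.267261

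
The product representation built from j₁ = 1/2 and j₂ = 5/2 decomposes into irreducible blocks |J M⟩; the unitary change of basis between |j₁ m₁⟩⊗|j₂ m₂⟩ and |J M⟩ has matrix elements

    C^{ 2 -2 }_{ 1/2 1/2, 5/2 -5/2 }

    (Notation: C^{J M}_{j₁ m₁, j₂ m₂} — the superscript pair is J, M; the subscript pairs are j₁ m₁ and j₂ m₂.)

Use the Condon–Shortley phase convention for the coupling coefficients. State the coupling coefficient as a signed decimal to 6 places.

+0.912871

triangle: 1!·0!·4!/6! = 24/720
(j±m)!: 1!·0!·0!·5!·0!·4! = 2880
prefactor² = (2J+1)·Δ·N² = 480
  k=0: +1/(0!·1!·0!·0!·0!·4!) = 1/24
Σ = 1/24  ⇒  CG² = 480·(1/24)² = 5/6
CG = +√(5/6) = +0.912871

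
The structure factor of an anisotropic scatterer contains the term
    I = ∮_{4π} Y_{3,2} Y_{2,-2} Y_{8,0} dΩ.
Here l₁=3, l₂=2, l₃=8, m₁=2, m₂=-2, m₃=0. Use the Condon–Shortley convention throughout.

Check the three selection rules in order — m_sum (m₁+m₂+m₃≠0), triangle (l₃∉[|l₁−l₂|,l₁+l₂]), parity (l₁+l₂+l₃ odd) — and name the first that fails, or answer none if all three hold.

triangle

Σmᵢ = 0  ✓
l₃∈[|l₁−l₂|,l₁+l₂]=[1,5] required, l₃=8 fails  ✗
Σlᵢ = 13 ⇒ odd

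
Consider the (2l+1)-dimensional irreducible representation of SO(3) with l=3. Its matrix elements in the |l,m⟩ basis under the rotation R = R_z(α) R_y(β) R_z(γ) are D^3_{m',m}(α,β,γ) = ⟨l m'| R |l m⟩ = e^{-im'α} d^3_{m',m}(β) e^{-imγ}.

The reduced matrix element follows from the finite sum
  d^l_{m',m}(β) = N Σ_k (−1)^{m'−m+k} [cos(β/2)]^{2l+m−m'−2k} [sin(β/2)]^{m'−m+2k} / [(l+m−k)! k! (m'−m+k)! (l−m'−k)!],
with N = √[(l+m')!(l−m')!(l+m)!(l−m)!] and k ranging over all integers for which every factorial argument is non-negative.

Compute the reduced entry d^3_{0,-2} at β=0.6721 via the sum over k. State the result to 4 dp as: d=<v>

d^3_{0,-2}(β=0.6721) via the finite sum:
Half-angle: c=0.944065, s=0.329761. N=√(6·6·1·120)=65.726707
k∈{0,1} keeps every argument non-negative
  k=0: (−1)^2·65.7267/(12)·0.9441^4·0.3298^2 = +0.473113
  k=1: (−1)^3·65.7267/(12)·0.9441^2·0.3298^4 = -0.057724
d^3_{0,-2}(0.6721) = +0.473113 -0.057724 = +0.415389

d=0.4154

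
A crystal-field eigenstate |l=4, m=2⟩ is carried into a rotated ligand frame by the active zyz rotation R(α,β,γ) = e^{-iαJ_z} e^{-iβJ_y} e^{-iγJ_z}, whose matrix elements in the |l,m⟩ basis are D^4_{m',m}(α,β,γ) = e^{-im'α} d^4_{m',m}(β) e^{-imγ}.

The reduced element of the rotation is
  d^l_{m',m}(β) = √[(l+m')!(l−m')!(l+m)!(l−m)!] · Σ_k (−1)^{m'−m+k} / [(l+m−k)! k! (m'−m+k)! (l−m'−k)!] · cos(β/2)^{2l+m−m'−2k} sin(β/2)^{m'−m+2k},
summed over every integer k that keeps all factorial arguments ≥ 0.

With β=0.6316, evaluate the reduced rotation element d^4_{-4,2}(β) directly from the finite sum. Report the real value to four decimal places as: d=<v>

d=0.0043

d^4_{-4,2}(β=0.6316) via the finite sum:
Half-angle: c=0.950548, s=0.310577. N=√(1·40320·720·2)=7619.763776
k: max(0,(2)−(-4))=6 … min(4+(2),4−(-4))=6
  k=6: (−1)^0·7619.7638/(1440)·0.9505^2·0.3106^6 = +0.004291
d^4_{-4,2}(0.6316) = +0.004291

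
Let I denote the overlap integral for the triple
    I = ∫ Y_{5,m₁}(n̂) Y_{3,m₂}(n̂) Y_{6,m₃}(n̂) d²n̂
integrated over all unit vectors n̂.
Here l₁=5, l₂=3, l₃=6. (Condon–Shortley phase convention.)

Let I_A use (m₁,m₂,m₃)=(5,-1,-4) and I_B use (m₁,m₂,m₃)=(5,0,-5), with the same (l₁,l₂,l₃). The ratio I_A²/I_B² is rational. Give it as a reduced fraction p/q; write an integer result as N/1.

6/11

Shared (l₁,l₂,l₃)=(5,3,6): N and (l;000)² cancel in I_A²/I_B².
A: Δ = 2!·8!·4!/15! = 1/675675; Racah Σ t=0..0: t=0:+1/322560 = 1/322560; ⇒ 3j(5 3 6; 5 -1 -4)² = 18/1001, sgn +1
B: Δ = 2!·8!·4!/15! = 1/675675; Racah Σ t=0..0: t=0:+1/483840 = 1/483840; ⇒ 3j(5 3 6; 5 0 -5)² = 3/91, sgn -1
I_A²/I_B² = (18/1001)/(3/91) = 6/11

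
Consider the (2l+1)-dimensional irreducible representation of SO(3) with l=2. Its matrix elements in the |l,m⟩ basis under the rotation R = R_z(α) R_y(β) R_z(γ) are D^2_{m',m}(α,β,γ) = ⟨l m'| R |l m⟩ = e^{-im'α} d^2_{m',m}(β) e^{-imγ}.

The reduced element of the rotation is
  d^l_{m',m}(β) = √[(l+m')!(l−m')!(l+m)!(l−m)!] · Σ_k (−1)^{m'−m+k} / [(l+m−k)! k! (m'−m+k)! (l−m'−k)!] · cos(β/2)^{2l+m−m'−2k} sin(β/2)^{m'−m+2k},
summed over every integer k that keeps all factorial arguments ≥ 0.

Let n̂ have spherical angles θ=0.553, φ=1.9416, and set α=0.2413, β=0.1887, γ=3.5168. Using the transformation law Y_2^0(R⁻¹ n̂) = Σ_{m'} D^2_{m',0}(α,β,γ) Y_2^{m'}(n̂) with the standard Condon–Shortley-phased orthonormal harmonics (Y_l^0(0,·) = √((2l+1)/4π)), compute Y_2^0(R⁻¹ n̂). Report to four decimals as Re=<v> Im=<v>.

Re=0.3257 Im=0.0000

Need the full column D^2_{m',0} for m'=−2..2 at α=0.2413, β=0.1887, γ=3.5168.
cos(β/2)=0.995552, sin(β/2)=0.094210
d^2_{-2,0}: single k=2 term ⇒ +0.021548;  D = +0.019087+0.010000i
d^2_{-1,0}: k∈[1..2] ⇒ +0.227701 -0.002039 = +0.225662;  D = +0.219124+0.053925i
d^2_{0,0}: k∈[0..2] ⇒ +0.982328 -0.035187 +0.000079 = +0.947219;  D = +0.947219+0.000000i
d^2_{1,0}: k∈[0..1] ⇒ -0.227701 +0.002039 = -0.225662;  D = -0.219124+0.053925i
d^2_{2,0}: single k=0 term ⇒ +0.021548;  D = +0.019087-0.010000i
Y_2^{m'}(θ=0.553,φ=1.9416) and Σ D·Y over m':
  (+0.0191+0.0100i)·(-0.0786+0.0720i)  (+0.2191+0.0539i)·(-0.1251-0.3218i)  (+0.9472+0.0000i)·(+0.3698+0.0000i)  (-0.2191+0.0539i)·(+0.1251-0.3218i)  (+0.0191-0.0100i)·(-0.0786-0.0720i)
Y_2^0(R⁻¹ n̂) = +0.325672-0.000000i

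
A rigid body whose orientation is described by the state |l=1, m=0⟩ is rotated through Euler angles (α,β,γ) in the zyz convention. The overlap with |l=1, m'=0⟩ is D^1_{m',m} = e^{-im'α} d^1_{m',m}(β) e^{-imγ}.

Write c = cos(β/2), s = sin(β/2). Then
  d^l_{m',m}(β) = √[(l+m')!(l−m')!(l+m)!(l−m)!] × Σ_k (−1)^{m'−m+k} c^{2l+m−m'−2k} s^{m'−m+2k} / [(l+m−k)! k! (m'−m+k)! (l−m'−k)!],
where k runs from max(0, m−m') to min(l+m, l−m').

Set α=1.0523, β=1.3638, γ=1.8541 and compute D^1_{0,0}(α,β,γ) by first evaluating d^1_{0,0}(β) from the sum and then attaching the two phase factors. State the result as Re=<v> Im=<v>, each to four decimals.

First d^1_{0,0}(β=1.3638), then the phase factors e^{-i(0)α} and e^{-i(0)γ}:
With c≡cos(β/2)=0.776377 and s≡sin(β/2)=0.630269, N=[1·1·1·1]^{1/2}=1.000000
k: max(0,(0)−(0))=0 … min(1+(0),1−(0))=1
  k=0: (−1)^0·1.0000/(1)·0.7764^2·0.6303^0 = +0.602761
  k=1: (−1)^1·1.0000/(1)·0.7764^0·0.6303^2 = -0.397239
d^1_{0,0}(1.3638) = +0.602761 -0.397239 = +0.205521
Attach z-rotation phases: D = e^{-i(0)(1.0523)}·(+0.205521)·e^{-i(0)(1.8541)} = +0.205521+0.000000i

Re=0.2055 Im=0.0000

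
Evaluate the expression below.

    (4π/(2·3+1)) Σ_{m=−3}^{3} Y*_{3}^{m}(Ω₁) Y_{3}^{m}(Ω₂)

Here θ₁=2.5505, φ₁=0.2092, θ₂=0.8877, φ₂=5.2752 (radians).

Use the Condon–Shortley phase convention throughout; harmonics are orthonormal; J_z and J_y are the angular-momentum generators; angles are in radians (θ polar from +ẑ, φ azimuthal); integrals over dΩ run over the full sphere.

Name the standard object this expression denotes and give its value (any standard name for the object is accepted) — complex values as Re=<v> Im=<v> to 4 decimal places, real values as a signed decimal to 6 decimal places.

This sum is the spherical-harmonic addition theorem: it equals the Legendre polynomial P_l(cos γ) of the angle γ between the two directions.
Addition theorem: P_3(cos γ) = (4π/7) Σ_m Y*_{lm}(Ω₁) Y_{lm}(Ω₂), m = −3…3:
  m=-3: Y*=(0.058445, 0.042399)  Y=(-0.193334, 0.022849)  product (-0.012268, -0.006862)
  m=-2: Y*=(-0.240796, -0.107071)  Y=(-0.167109, 0.350247)  product (0.077740, -0.066445)
  m=-1: Y*=(0.431137, 0.091533)  Y=(0.132684, 0.210318)  product (0.037954, 0.102821)
  m=+0: Y*=(-0.138588, -0.000000)  Y=(-0.237420, 0.000000)  product (0.032903, 0.000000)
  m=+1: Y*=(-0.431137, 0.091533)  Y=(-0.132684, 0.210318)  product (0.037954, -0.102821)
  m=+2: Y*=(-0.240796, 0.107071)  Y=(-0.167109, -0.350247)  product (0.077740, 0.066445)
  m=+3: Y*=(-0.058445, 0.042399)  Y=(0.193334, 0.022849)  product (-0.012268, 0.006862)
Σ over m = (0.239756, -0.000000); ×(4π/7) → (0.430408, -0.000000). Real part: 0.430408

Legendre polynomial (addition theorem), +0.430408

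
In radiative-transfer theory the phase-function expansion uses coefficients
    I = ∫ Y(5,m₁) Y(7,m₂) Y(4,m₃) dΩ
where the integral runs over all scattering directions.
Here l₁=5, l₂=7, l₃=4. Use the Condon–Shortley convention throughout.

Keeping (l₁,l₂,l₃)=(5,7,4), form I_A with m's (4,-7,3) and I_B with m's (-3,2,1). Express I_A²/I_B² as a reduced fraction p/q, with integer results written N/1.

63063/26569

Same 5,7,4: normalisation and zero-m 3j drop out of the ratio.
A: Δ: 8! 2! 6! / 17! → 1/6126120; sum: t=0:+1/29030400 = 1/29030400; 3j²(5 7 4; 4 -7 3) = Δ·Π!·Σ² = 21/680  (sign -1)
B: Δ: 8! 2! 6! / 17! → 1/6126120; sum: t=6:+1/103680 t=7:−1/241920 t=8:+1/9676800 = 163/29030400; 3j²(5 7 4; -3 2 1) = Δ·Π!·Σ² = 26569/2042040  (sign -1)
I_A²/I_B² = (21/680)/(26569/2042040) = 63063/26569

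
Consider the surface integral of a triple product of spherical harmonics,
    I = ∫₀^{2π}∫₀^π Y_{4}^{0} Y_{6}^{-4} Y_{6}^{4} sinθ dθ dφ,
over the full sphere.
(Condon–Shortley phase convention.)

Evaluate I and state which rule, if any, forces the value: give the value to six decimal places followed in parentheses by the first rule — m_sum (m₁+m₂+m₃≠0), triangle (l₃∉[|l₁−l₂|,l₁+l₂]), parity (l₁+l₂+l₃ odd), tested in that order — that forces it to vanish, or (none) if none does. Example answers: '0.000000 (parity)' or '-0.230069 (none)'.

-0.144819 (none)

Rules hold: Σm=0, L=16 even, 2≤6≤10.
N = 9·13·13 = 1521
Δ = 4!·4!·8!/17! = 1/15315300
Racah Σ t=0..4: t=0:+1/829440 t=1:−1/25920 t=2:+1/9216 t=3:−1/25920 t=4:+1/829440 = 7/207360
⇒ 3j(4 6 6; 0 0 0)² = 28/2431, sgn +1
Racah Σ t=0..2: t=0:+1/829440 t=1:−1/181440 t=2:+1/645120 = -1/362880
⇒ 3j(4 6 6; 0 -4 4)² = 256/17017, sgn -1
4πI² = N·(3j₀)²·(3jₘ)² = 9216/34969
I = -1·√(0.263548/4π) = -0.14481872
No selection rule forces the value: the integral is nonzero (none).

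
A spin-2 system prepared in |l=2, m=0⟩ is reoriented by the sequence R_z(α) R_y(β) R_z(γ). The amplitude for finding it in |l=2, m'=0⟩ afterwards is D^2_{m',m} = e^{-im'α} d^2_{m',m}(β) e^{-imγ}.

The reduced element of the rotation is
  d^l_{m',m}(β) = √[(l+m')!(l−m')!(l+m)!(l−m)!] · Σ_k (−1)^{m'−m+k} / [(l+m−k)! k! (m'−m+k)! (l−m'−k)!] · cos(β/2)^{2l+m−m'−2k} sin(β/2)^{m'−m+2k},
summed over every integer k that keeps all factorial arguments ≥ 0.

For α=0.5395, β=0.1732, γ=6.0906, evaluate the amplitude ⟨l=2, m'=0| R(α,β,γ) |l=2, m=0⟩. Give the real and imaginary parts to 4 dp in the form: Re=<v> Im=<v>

Re=0.9555 Im=0.0000

First d^2_{0,0}(β=0.1732), then the phase factors e^{-i(0)α} and e^{-i(0)γ}:
Half-angle: c=0.996253, s=0.086492. N=√(2·2·2·2)=4.000000
Admissible k: 0..2 (factorial args all ≥0)
  k=0: (−1)^0·4.0000/(4)·0.9963^4·0.0865^0 = +0.985094
  k=1: (−1)^1·4.0000/(1)·0.9963^2·0.0865^2 = -0.029699
  k=2: (−1)^2·4.0000/(4)·0.9963^0·0.0865^4 = +0.000056
d^2_{0,0}(0.1732) = +0.985094 -0.029699 +0.000056 = +0.955451
Attach z-rotation phases: D = e^{-i(0)(0.5395)}·(+0.955451)·e^{-i(0)(6.0906)} = +0.955451+0.000000i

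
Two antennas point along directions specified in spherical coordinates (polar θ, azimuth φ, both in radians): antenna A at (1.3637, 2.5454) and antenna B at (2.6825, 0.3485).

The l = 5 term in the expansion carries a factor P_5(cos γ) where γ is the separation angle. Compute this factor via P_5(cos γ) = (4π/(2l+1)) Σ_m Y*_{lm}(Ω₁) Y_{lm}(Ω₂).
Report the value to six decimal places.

Term-by-term m-sum for l=5 (normalisation 4π/11 = 1.142397):
  m=-5: Y*=+0.411256+0.066634i  Y=-0.001355-0.007814i  product -0.000037-0.003304i
  m=-4: Y*=-0.201247-0.190062i  Y=-0.008923+0.049945i  product +0.011288-0.008355i
  m=-3: Y*=-0.043399-0.196117i  Y=+0.094088-0.162328i  product -0.035918-0.011407i
  m=-2: Y*=-0.107661+0.270796i  Y=-0.322754+0.270201i  product -0.038421-0.116491i
  m=-1: Y*=-0.115580+0.078428i  Y=+0.441735-0.160495i  product -0.038468+0.053194i
  m=+0: Y*=+0.292248-0.000000i  Y=+0.059478+0.000000i  product +0.017382+0.000000i
  m=+1: Y*=+0.115580+0.078428i  Y=-0.441735-0.160495i  product -0.038468-0.053194i
  m=+2: Y*=-0.107661-0.270796i  Y=-0.322754-0.270201i  product -0.038421+0.116491i
  m=+3: Y*=+0.043399-0.196117i  Y=-0.094088-0.162328i  product -0.035918+0.011407i
  m=+4: Y*=-0.201247+0.190062i  Y=-0.008923-0.049945i  product +0.011288+0.008355i
  m=+5: Y*=-0.411256+0.066634i  Y=+0.001355-0.007814i  product -0.000037+0.003304i
Accumulated sum -0.185730-0.000000i; after 4π/(2l+1) scaling, -0.212178-0.000000i ⇒ P_5 = -0.212178

-0.212178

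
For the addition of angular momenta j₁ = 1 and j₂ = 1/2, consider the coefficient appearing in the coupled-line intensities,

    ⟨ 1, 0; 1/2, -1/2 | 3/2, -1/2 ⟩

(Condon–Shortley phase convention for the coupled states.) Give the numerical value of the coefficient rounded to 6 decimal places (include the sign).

+0.816497

j₁+j₂−J=0  J+j₁−j₂=2  J−j₁+j₂=1  j₁+j₂+J+1=4
(j₁±m₁, j₂±m₂, J±M) = (1,1,0,1,1,2)
P² = 2/3
sum k=0..0:
  [0] +1/1 = 1
S = 1
C² = P²·S² = 2/3 ; C = +0.816497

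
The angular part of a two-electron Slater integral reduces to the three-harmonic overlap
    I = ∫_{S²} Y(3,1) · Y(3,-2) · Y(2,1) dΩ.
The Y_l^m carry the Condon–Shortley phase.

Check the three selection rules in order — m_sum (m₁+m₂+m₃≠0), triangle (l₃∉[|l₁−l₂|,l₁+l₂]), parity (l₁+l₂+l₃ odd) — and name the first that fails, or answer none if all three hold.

azimuthal sum: 1 − 2 + 1 = 0  ✓
0 ≤ 2 ≤ 6 (triangle on l)  ✓
L = 3 + 3 + 2 = 8 (even)  ✓

none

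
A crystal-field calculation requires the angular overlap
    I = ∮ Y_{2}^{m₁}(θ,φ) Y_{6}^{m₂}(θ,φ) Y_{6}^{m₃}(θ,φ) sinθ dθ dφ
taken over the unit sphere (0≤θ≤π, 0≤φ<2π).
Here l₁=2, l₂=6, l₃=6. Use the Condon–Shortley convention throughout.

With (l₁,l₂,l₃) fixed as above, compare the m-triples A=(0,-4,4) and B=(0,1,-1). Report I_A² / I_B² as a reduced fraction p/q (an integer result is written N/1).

4/169

Shared (l₁,l₂,l₃)=(2,6,6): N and (l;000)² cancel in I_A²/I_B².
A: Δ = 2!·2!·10!/15! = 1/90090; Racah Σ t=0..2: t=0:+1/322560 t=1:−1/362880 t=2:+1/14515200 = 1/2419200; ⇒ 3j(2 6 6; 0 -4 4)² = 2/5005, sgn +1
B: Δ = 2!·2!·10!/15! = 1/90090; Racah Σ t=0..2: t=0:+1/120960 t=1:−1/17280 t=2:+1/57600 = -13/403200; ⇒ 3j(2 6 6; 0 1 -1)² = 13/770, sgn +1
I_A²/I_B² = (2/5005)/(13/770) = 4/169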